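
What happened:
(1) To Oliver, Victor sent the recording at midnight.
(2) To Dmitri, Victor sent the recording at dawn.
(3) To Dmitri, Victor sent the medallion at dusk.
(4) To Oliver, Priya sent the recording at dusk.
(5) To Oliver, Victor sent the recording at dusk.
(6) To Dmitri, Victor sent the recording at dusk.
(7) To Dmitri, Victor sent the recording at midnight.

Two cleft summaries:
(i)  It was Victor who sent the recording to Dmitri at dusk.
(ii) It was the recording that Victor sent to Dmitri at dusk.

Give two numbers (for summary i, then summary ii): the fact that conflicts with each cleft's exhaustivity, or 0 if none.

Summary (i) focuses "Victor" (the agent); background same thing, recipient, setting (the recording / Dmitri / at dusk). No fact matches that background with a different agent, so 0.
Summary (ii) focuses "the recording" (the thing); background same agent, recipient, setting (Victor / Dmitri / at dusk). Fact (3) matches that background with thing = the medallion — refutes (ii).

0, 3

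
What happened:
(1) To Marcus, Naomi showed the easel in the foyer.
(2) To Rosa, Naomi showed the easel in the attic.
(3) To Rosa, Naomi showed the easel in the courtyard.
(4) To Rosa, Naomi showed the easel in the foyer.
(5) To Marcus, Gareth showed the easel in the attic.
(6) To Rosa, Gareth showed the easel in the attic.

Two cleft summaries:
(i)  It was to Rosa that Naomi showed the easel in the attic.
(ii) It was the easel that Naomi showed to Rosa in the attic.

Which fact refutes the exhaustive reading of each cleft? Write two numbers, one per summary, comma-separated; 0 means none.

(i): focus "Rosa". No fact shares agent = Naomi, thing = the easel, setting = in the attic with a different recipient. 0.
(ii): focus "the easel". No fact shares agent = Naomi, recipient = Rosa, setting = in the attic with a different thing. 0.

0, 0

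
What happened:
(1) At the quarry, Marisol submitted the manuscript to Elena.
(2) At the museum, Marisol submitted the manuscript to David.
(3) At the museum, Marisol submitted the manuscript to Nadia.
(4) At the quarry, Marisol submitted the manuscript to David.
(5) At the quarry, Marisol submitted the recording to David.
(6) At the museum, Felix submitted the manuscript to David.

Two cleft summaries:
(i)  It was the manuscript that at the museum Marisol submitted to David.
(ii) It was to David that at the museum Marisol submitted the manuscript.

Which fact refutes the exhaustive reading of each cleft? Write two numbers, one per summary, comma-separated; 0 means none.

0, 3

(i): focus "the manuscript". No fact shares Marisol as agent and David as recipient and at the museum as setting with a different thing. 0.
(ii): focus "David". Looking for Marisol as agent and the manuscript as thing and at the museum as setting with some other recipient — fact (3) has Nadia there. Refuted.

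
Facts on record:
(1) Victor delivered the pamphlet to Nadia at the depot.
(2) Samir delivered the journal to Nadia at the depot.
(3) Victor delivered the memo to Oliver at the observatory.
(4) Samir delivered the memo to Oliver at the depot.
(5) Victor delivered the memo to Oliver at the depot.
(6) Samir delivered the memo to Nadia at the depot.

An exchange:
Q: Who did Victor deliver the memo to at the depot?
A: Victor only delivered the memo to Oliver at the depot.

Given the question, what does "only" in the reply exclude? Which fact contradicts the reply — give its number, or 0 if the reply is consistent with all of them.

Answering "Who did ... to ...?" puts focus on the recipient — here, "Oliver".
"Only" then excludes alternative recipients while the background — same agent, thing, setting (Victor / the memo / at the depot) — is held fixed.
No listed fact shares that background with another recipient. Nothing contradicts the reply.
(Fact (3) would refute a reading with focus on the setting — but that is not what the question asks.)

0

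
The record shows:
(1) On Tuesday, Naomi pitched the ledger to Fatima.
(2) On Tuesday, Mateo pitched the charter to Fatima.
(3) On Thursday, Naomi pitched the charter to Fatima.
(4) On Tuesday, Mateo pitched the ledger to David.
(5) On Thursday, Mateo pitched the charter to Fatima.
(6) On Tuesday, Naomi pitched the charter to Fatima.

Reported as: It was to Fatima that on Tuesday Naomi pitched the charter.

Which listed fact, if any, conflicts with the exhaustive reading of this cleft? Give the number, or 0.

0

The cleft puts "Fatima" in focus and presupposes the open proposition with Naomi as agent and the charter as thing and on Tuesday as setting.
Exhaustivity: Fatima is the only recipient satisfying that background.
Every other fact differs from the presupposition on some backgrounded slot, so none challenges the exhaustivity.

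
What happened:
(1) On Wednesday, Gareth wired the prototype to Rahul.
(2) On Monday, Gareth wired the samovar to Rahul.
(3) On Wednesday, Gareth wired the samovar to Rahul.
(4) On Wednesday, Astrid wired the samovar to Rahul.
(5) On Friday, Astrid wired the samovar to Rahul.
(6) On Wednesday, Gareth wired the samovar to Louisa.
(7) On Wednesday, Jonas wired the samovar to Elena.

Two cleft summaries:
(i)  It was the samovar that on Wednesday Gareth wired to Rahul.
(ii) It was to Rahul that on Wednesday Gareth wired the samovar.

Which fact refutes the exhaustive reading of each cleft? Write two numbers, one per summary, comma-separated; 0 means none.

(i): focus "the samovar". Looking for agent = Gareth, recipient = Rahul, setting = on Wednesday with some other thing — fact (1) has the prototype there. Refuted.
(ii): focus "Rahul". Looking for agent = Gareth, thing = the samovar, setting = on Wednesday with some other recipient — fact (6) has Louisa there. Refuted.

1, 6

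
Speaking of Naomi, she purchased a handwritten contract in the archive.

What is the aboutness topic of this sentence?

Naomi

The construction explicitly marks "Naomi" as what the sentence is about — the topic.
The remainder of the clause is the comment (what is said about the topic).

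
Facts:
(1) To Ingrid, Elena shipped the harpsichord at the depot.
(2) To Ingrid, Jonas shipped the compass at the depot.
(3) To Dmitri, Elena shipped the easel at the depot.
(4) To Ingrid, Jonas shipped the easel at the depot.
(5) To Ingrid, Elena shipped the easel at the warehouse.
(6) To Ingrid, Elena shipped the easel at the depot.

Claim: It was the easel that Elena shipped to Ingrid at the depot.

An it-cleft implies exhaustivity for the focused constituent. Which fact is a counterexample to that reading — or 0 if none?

1

The cleft puts "the easel" in focus and presupposes the open proposition with Elena as agent and Ingrid as recipient and at the depot as setting.
The exhaustive reading says no other thing fits that background.
But fact (1) also has Elena as agent and Ingrid as recipient and at the depot as setting, with thing = the harpsichord — so the exhaustive reading fails.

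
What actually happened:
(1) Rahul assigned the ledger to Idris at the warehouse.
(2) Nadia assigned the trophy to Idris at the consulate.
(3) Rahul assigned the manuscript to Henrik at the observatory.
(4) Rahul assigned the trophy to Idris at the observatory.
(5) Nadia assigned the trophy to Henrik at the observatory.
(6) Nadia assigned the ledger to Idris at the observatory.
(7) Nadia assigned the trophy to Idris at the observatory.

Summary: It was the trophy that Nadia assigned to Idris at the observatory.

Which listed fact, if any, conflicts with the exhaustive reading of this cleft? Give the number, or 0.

6

Focus of the cleft: "the trophy" (the thing). Presupposed background: Nadia as agent and Idris as recipient and at the observatory as setting.
Exhaustivity: the trophy is the only thing satisfying that background.
But fact (6) also has Nadia as agent and Idris as recipient and at the observatory as setting, with thing = the ledger — so the exhaustive reading fails.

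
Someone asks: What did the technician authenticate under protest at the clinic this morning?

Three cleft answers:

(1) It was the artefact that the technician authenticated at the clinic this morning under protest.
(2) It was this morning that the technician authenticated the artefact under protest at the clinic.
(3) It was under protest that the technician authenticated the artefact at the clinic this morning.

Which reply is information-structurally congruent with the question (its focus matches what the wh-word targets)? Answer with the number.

The question word "what" targets the direct object.
Option (1) clefts "the artefact" — that matches what the question asks about.
Option (2) clefts "this morning" — the time, not what was asked.
Option (3) clefts "under protest" — the manner, not what was asked.
So the congruent reply is (1).

1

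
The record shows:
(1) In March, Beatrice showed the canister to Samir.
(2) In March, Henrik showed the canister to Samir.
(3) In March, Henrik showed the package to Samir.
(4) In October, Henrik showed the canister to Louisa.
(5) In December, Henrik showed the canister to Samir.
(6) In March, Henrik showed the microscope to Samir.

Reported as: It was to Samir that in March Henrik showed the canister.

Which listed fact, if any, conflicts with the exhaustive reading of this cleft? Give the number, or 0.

0

The cleft puts "Samir" in focus and presupposes the open proposition with agent = Henrik, thing = the canister, setting = in March.
Exhaustivity: Samir is the only recipient satisfying that background.
Every other fact differs from the presupposition on some backgrounded slot, so none challenges the exhaustivity.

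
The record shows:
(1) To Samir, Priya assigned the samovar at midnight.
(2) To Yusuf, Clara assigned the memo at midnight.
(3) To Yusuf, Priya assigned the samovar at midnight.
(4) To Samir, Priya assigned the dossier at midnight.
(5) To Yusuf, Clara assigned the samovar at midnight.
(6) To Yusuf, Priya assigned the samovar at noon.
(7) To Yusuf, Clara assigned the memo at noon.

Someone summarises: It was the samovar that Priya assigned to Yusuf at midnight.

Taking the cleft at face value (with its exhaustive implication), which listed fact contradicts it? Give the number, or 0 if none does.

0

Focus of the cleft: "the samovar" (the thing). Presupposed background: agent = Priya, recipient = Yusuf, setting = at midnight.
Exhaustivity: the samovar is the only thing satisfying that background.
No listed fact matches the background with a different thing. Exhaustivity holds.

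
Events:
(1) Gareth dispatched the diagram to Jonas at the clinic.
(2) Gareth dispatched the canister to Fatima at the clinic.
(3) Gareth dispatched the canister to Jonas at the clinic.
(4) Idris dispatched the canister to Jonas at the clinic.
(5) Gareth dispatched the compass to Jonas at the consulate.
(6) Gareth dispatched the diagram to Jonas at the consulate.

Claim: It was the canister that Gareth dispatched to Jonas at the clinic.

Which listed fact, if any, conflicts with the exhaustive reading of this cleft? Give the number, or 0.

The cleft puts "the canister" in focus and presupposes the open proposition with same agent, recipient, setting (Gareth / Jonas / at the clinic).
Exhaustivity: the canister is the only thing satisfying that background.
But fact (1) also has same agent, recipient, setting (Gareth / Jonas / at the clinic), with thing = the diagram — so the exhaustive reading fails.

1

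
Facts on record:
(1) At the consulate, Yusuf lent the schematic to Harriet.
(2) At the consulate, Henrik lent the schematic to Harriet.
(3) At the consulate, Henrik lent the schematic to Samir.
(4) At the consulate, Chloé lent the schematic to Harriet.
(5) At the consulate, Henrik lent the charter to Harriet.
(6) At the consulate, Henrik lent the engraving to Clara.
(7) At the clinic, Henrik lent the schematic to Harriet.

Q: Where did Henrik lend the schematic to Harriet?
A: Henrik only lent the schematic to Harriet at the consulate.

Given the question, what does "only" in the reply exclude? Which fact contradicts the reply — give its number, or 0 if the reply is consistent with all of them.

7

The question "Where did ...?" targets the setting, so in the reply the focus falls on "at the consulate".
So "only" ranges over settings; the rest (same agent, thing, recipient (Henrik / the schematic / Harriet)) is presupposed.
Fact (7) keeps same agent, thing, recipient (Henrik / the schematic / Harriet) but has setting = at the clinic; that refutes the reply.
(Fact (5) would refute a reading with focus on the thing — but that is not what the question asks.)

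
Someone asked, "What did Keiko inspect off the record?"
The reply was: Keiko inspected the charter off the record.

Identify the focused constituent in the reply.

The wh-word "what" asks about the direct object.
In the answer, "Keiko" and "off the record" are given — repeated from the question.
The constituent filling the direct object gap is "the charter"; that is the focus and would carry nuclear stress.

the charter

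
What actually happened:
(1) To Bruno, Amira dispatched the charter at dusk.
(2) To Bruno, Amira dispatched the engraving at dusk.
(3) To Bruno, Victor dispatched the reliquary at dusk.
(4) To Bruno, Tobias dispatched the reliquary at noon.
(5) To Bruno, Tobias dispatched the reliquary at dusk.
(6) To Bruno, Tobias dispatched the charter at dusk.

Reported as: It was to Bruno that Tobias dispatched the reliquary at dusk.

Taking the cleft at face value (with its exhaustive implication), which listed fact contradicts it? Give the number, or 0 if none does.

0

The cleft puts "Bruno" in focus and presupposes the open proposition with same agent, thing, setting (Tobias / the reliquary / at dusk).
Exhaustivity: Bruno is the only recipient satisfying that background.
Every other fact differs from the presupposition on some backgrounded slot, so none challenges the exhaustivity.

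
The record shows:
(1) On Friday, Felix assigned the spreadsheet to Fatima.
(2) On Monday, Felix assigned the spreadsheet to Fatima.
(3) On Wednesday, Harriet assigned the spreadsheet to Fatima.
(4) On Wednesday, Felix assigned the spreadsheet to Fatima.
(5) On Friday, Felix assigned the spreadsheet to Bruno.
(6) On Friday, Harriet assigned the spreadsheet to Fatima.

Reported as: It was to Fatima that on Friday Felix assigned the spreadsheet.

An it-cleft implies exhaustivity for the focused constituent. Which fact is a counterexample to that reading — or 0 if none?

Focus of the cleft: "Fatima" (the recipient). Presupposed background: agent = Felix, thing = the spreadsheet, setting = on Friday.
Exhaustivity: Fatima is the only recipient satisfying that background.
Fact (5) shares the background but with recipient = Bruno; exhaustivity is violated.

5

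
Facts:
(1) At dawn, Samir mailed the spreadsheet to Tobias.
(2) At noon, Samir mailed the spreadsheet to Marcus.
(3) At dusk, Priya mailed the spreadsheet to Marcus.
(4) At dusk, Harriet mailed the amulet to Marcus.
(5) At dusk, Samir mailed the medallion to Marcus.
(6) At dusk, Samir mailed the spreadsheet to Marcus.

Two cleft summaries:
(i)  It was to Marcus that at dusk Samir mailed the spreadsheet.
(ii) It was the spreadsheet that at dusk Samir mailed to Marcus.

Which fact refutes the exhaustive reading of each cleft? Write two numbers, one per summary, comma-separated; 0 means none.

0, 5

(i): focus "Marcus". No fact shares Samir as agent and the spreadsheet as thing and at dusk as setting with a different recipient. 0.
(ii): focus "the spreadsheet". Looking for Samir as agent and Marcus as recipient and at dusk as setting with some other thing — fact (5) has the medallion there. Refuted.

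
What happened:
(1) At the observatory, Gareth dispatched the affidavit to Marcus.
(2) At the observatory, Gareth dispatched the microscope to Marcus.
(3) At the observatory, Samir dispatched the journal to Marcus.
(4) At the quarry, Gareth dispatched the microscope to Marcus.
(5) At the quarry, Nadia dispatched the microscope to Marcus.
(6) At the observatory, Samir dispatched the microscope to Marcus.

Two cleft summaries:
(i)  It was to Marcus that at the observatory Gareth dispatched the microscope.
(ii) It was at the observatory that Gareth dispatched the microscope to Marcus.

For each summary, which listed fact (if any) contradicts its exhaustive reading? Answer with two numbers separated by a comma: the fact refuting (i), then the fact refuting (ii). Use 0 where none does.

0, 4

(i): focus "Marcus". No fact shares agent = Gareth, thing = the microscope, setting = at the observatory with a different recipient. 0.
(ii): focus "at the observatory". Looking for agent = Gareth, thing = the microscope, recipient = Marcus with some other setting — fact (4) has at the quarry there. Refuted.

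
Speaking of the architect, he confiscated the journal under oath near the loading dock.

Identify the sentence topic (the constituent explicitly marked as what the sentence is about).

the architect

The construction explicitly marks "the architect" as what the sentence is about — the topic.
The remainder of the clause is the comment (what is said about the topic).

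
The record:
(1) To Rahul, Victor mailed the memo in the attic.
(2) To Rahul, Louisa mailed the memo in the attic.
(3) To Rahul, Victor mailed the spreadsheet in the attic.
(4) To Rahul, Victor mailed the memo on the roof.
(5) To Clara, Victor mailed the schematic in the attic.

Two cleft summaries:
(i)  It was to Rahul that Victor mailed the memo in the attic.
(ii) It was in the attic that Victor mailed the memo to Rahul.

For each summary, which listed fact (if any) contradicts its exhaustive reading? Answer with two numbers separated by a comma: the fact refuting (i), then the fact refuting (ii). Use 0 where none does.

(i): focus "Rahul". No fact shares Victor as agent and the memo as thing and in the attic as setting with a different recipient. 0.
(ii): focus "in the attic". Looking for Victor as agent and the memo as thing and Rahul as recipient with some other setting — fact (4) has on the roof there. Refuted.

0, 4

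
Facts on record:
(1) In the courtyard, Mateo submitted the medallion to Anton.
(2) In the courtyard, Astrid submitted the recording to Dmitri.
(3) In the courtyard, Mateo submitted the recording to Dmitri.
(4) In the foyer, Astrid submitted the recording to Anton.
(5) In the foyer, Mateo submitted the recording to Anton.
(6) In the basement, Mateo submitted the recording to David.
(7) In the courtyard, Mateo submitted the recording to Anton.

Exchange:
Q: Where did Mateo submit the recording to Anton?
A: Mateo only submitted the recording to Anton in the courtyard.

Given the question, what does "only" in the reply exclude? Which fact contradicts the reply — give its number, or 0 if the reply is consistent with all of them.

The question "Where did ...?" targets the setting, so in the reply the focus falls on "in the courtyard".
So "only" ranges over settings; the rest (Mateo as agent and the recording as thing and Anton as recipient) is presupposed.
Fact (5) keeps Mateo as agent and the recording as thing and Anton as recipient but has setting = in the foyer; that refutes the reply.
(Fact (1) would refute a reading with focus on the thing — but that is not what the question asks.)

5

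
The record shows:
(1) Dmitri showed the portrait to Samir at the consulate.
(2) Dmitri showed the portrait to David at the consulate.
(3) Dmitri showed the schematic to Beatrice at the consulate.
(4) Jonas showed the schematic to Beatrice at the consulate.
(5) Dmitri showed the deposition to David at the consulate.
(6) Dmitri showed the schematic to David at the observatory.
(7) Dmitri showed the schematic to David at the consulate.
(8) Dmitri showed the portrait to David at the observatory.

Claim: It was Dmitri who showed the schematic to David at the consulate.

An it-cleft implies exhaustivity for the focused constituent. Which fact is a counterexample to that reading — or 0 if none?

The cleft puts "Dmitri" in focus and presupposes the open proposition with the schematic as thing and David as recipient and at the consulate as setting.
The exhaustive reading says no other agent fits that background.
Every other fact differs from the presupposition on some backgrounded slot, so none challenges the exhaustivity.

0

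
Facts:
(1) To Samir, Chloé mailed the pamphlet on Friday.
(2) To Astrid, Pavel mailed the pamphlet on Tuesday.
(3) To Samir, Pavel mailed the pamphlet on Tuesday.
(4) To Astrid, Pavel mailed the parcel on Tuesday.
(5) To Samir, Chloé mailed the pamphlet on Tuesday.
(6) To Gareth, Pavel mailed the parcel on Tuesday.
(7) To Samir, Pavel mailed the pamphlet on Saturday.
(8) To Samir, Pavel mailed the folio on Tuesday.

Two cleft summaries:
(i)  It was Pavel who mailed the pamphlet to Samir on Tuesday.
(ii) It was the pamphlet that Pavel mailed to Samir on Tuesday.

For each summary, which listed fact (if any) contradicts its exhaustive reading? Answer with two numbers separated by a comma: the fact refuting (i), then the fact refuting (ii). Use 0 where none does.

5, 8

(i): focus "Pavel". Looking for thing = the pamphlet, recipient = Samir, setting = on Tuesday with some other agent — fact (5) has Chloé there. Refuted.
(ii): focus "the pamphlet". Looking for agent = Pavel, recipient = Samir, setting = on Tuesday with some other thing — fact (8) has the folio there. Refuted.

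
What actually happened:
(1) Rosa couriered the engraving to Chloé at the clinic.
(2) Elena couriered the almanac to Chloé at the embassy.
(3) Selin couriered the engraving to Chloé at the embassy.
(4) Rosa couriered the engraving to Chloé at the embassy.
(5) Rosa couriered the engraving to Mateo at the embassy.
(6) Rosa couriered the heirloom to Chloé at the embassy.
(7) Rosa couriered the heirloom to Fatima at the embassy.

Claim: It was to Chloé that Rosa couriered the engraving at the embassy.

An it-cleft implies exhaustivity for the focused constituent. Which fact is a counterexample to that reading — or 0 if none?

Focus of the cleft: "Chloé" (the recipient). Presupposed background: agent = Rosa, thing = the engraving, setting = at the embassy.
The exhaustive reading says no other recipient fits that background.
Fact (5) shares the background but with recipient = Mateo; exhaustivity is violated.

5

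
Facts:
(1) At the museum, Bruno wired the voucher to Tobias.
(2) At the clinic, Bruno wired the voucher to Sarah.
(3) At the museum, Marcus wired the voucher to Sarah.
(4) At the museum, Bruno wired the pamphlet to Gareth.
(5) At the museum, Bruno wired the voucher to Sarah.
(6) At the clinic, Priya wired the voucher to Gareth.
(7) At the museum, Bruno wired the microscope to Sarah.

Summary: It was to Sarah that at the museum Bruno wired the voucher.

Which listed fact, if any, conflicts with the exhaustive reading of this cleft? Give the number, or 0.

1

Focus of the cleft: "Sarah" (the recipient). Presupposed background: Bruno as agent and the voucher as thing and at the museum as setting.
Exhaustivity: Sarah is the only recipient satisfying that background.
Fact (1) shares the background but with recipient = Tobias; exhaustivity is violated.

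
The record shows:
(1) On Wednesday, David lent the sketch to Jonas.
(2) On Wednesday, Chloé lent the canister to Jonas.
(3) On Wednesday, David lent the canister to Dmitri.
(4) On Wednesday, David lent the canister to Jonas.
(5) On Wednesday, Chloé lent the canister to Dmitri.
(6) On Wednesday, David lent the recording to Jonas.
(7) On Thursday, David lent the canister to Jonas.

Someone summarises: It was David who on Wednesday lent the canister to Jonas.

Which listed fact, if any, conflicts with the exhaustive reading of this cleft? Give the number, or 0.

2

The cleft puts "David" in focus and presupposes the open proposition with the canister as thing and Jonas as recipient and on Wednesday as setting.
Exhaustivity: David is the only agent satisfying that background.
Fact (2) shares the background but with agent = Chloé; exhaustivity is violated.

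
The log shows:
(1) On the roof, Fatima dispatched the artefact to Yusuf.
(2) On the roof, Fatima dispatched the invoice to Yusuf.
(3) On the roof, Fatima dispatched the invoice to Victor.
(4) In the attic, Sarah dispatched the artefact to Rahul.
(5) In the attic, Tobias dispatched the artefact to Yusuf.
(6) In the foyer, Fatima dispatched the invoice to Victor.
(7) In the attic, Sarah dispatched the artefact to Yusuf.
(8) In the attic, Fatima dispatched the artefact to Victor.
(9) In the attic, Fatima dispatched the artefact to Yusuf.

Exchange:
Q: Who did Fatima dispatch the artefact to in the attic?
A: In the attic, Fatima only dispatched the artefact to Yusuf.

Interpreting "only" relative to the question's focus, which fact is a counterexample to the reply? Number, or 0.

8

The question "Who did ... to ...?" targets the recipient, so in the reply the focus falls on "Yusuf".
"Only" then excludes alternative recipients while the background — Fatima as agent and the artefact as thing and in the attic as setting — is held fixed.
Fact (8) shares the background with a different recipient (Victor) — counterexample.
(Fact (1) would refute a reading with focus on the setting — but that is not what the question asks.)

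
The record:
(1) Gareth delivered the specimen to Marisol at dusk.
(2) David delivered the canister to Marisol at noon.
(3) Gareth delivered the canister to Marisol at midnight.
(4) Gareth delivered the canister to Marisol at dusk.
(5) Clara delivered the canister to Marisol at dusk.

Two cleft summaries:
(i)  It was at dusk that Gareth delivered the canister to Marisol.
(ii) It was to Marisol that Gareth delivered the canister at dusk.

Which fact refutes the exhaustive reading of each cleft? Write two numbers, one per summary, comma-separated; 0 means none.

Summary (i) focuses "at dusk" (the setting); background agent = Gareth, thing = the canister, recipient = Marisol. Fact (3) matches that background with setting = at midnight — refutes (i).
Summary (ii) focuses "Marisol" (the recipient); background agent = Gareth, thing = the canister, setting = at dusk. No fact matches that background with a different recipient, so 0.

3, 0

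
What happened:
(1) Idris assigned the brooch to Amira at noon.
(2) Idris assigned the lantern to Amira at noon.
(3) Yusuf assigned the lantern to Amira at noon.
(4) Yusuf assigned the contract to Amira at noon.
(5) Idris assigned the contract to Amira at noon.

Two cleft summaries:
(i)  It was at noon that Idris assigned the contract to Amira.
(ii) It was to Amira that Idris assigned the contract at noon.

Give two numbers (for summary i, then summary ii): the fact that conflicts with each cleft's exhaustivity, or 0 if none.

Summary (i) focuses "at noon" (the setting); background Idris as agent and the contract as thing and Amira as recipient. No fact matches that background with a different setting, so 0.
Summary (ii) focuses "Amira" (the recipient); background Idris as agent and the contract as thing and at noon as setting. No fact matches that background with a different recipient, so 0.

0, 0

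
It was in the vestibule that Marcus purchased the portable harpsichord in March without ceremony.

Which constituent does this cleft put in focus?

In an it-cleft "It was X that/who ...", the clefted constituent X is the focus; the that/who-clause expresses the presupposed open proposition.
Here the focus is "in the vestibule". The backgrounded (presupposed) material includes "Marcus", "the portable harpsichord", "in March" and "without ceremony".

in the vestibule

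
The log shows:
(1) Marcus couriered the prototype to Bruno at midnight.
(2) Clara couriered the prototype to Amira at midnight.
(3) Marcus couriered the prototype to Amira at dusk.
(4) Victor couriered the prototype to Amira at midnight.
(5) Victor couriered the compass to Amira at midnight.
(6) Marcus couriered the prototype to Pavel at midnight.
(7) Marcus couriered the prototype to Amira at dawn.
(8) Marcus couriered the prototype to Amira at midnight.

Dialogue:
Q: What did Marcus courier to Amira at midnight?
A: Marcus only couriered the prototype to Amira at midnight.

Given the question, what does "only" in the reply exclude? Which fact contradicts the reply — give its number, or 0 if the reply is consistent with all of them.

0

Answering "What did ...?" puts focus on the thing — here, "the prototype".
So "only" ranges over things; the rest (Marcus as agent and Amira as recipient and at midnight as setting) is presupposed.
No fact keeps Marcus as agent and Amira as recipient and at midnight as setting while changing the thing; every other fact differs on something backgrounded. The reply stands.
(Fact (1) would refute a reading with focus on the recipient — but that is not what the question asks.)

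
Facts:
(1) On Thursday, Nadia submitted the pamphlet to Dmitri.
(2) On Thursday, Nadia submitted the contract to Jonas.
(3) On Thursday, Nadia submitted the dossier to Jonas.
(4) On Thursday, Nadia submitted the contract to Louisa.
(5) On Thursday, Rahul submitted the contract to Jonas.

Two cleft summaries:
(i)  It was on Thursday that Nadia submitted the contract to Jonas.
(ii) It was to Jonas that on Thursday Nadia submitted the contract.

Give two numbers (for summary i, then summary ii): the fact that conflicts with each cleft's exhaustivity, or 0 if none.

Summary (i) focuses "on Thursday" (the setting); background same agent, thing, recipient (Nadia / the contract / Jonas). No fact matches that background with a different setting, so 0.
Summary (ii) focuses "Jonas" (the recipient); background same agent, thing, setting (Nadia / the contract / on Thursday). Fact (4) matches that background with recipient = Louisa — refutes (ii).

0, 4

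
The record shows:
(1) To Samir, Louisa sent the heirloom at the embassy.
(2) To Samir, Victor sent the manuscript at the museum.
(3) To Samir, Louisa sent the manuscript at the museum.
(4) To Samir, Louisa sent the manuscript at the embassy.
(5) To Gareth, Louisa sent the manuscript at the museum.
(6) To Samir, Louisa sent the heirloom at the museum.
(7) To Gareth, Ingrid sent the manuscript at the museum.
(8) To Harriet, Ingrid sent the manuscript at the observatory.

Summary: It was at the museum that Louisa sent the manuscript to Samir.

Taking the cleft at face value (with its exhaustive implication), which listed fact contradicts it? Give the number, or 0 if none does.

4

The cleft puts "at the museum" in focus and presupposes the open proposition with Louisa as agent and the manuscript as thing and Samir as recipient.
The exhaustive reading says no other setting fits that background.
But fact (4) also has Louisa as agent and the manuscript as thing and Samir as recipient, with setting = at the embassy — so the exhaustive reading fails.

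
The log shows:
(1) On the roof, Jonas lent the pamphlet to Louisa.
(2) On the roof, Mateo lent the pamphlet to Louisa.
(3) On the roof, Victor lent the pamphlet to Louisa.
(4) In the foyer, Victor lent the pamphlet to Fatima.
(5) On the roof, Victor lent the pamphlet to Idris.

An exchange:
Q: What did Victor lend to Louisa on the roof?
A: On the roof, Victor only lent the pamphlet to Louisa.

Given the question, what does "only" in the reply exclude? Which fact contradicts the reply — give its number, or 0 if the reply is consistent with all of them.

0

Answering "What did ...?" puts focus on the thing — here, "the pamphlet".
So "only" ranges over things; the rest (same agent, recipient, setting (Victor / Louisa / on the roof)) is presupposed.
No listed fact shares that background with another thing. Nothing contradicts the reply.
(Fact (5) would refute a reading with focus on the recipient — but that is not what the question asks.)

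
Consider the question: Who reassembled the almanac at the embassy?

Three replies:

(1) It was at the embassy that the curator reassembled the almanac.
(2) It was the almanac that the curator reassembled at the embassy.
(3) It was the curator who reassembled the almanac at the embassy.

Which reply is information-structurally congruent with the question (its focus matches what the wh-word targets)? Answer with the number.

The question word "who" targets the subject (agent).
Option (1) clefts "at the embassy" — the location, not what was asked.
Option (2) clefts "the almanac" — the direct object, not what was asked.
Option (3) clefts "the curator" — that matches what the question asks about.
So the congruent reply is (3).

3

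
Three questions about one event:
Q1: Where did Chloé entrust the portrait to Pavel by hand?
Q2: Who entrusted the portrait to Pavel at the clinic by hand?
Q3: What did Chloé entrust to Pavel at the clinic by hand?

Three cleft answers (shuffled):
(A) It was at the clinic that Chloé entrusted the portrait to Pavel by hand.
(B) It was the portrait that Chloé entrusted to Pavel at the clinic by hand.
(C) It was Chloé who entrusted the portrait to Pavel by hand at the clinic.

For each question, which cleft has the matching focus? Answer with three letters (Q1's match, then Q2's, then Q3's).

ACB

Q1 asks about the location; cleft (A) focuses "at the clinic", which is the location — so Q1 → A.
Q2 asks about the subject (agent); cleft (C) focuses "Chloé", which is the subject (agent) — so Q2 → C.
Q3 asks about the direct object; cleft (B) focuses "the portrait", which is the direct object — so Q3 → B.
Mapping: Q1→A, Q2→C, Q3→B.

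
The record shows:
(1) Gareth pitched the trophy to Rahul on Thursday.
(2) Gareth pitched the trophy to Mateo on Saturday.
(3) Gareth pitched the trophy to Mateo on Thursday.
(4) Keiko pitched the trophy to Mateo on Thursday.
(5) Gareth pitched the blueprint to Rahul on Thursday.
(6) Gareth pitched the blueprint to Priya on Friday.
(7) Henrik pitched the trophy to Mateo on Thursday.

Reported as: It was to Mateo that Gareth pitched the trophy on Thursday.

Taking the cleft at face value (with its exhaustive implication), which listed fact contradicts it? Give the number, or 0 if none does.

1

The cleft puts "Mateo" in focus and presupposes the open proposition with same agent, thing, setting (Gareth / the trophy / on Thursday).
The exhaustive reading says no other recipient fits that background.
But fact (1) also has same agent, thing, setting (Gareth / the trophy / on Thursday), with recipient = Rahul — so the exhaustive reading fails.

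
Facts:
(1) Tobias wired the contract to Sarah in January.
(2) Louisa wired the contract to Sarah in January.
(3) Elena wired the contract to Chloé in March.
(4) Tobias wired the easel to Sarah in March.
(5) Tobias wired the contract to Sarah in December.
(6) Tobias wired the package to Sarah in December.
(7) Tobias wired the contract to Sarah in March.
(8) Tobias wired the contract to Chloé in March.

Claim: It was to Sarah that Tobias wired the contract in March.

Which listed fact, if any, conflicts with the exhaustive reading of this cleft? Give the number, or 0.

8

Focus of the cleft: "Sarah" (the recipient). Presupposed background: Tobias as agent and the contract as thing and in March as setting.
Exhaustivity: Sarah is the only recipient satisfying that background.
But fact (8) also has Tobias as agent and the contract as thing and in March as setting, with recipient = Chloé — so the exhaustive reading fails.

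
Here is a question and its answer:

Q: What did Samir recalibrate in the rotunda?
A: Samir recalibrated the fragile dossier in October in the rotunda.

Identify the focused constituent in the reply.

the fragile dossier

The wh-word "what" asks about the direct object.
In the answer, "Samir" and "in the rotunda" are given — repeated from the question.
"in October" is also new, but it specifies the time, which is not what the question asks about — so it is not the focus.
The constituent filling the direct object gap is "the fragile dossier"; that is the focus.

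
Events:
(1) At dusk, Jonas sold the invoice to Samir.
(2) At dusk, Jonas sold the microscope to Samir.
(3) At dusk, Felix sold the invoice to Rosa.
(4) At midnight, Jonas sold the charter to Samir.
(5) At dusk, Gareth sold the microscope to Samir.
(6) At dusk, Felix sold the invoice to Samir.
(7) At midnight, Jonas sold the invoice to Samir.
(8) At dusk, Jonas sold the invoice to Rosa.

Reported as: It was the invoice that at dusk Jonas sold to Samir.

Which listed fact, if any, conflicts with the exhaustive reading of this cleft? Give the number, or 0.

Focus of the cleft: "the invoice" (the thing). Presupposed background: same agent, recipient, setting (Jonas / Samir / at dusk).
The exhaustive reading says no other thing fits that background.
But fact (2) also has same agent, recipient, setting (Jonas / Samir / at dusk), with thing = the microscope — so the exhaustive reading fails.

2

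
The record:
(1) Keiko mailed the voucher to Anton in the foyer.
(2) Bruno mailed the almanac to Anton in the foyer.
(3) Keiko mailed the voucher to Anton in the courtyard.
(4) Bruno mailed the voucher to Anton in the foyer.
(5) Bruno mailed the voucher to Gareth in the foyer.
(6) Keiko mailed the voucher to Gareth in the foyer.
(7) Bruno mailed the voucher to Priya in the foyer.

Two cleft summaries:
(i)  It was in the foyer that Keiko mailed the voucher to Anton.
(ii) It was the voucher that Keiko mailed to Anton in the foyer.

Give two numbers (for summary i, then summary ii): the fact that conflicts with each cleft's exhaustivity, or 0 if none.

(i): focus "in the foyer". Looking for same agent, thing, recipient (Keiko / the voucher / Anton) with some other setting — fact (3) has in the courtyard there. Refuted.
(ii): focus "the voucher". No fact shares same agent, recipient, setting (Keiko / Anton / in the foyer) with a different thing. 0.

3, 0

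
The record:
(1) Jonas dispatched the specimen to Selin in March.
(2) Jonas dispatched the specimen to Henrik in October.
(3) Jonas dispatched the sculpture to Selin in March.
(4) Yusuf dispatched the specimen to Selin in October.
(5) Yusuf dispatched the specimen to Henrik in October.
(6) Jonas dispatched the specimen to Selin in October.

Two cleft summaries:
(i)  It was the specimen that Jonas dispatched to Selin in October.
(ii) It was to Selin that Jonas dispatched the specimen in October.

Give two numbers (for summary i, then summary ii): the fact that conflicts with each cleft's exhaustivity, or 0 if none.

0, 2

(i): focus "the specimen". No fact shares same agent, recipient, setting (Jonas / Selin / in October) with a different thing. 0.
(ii): focus "Selin". Looking for same agent, thing, setting (Jonas / the specimen / in October) with some other recipient — fact (2) has Henrik there. Refuted.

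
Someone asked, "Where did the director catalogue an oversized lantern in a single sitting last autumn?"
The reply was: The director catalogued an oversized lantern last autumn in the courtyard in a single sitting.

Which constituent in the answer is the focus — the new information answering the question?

in the courtyard

The wh-word "where" asks about the location.
In the answer, "the director", "an oversized lantern", "in a single sitting" and "last autumn" are given — repeated from the question.
The constituent filling the location gap is "in the courtyard"; that is the focus and would carry nuclear stress.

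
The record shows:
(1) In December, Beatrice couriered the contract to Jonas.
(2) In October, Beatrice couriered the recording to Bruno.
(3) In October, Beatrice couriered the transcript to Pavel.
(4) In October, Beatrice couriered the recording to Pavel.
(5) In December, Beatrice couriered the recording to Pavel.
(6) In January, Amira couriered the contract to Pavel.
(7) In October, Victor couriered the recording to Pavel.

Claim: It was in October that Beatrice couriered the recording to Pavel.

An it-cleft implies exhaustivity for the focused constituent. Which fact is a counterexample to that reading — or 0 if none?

5

The cleft puts "in October" in focus and presupposes the open proposition with agent = Beatrice, thing = the recording, recipient = Pavel.
The exhaustive reading says no other setting fits that background.
But fact (5) also has agent = Beatrice, thing = the recording, recipient = Pavel, with setting = in December — so the exhaustive reading fails.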